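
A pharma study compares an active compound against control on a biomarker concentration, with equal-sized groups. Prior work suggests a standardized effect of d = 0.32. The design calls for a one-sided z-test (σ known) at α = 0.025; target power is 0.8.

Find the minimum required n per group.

n = 154 per group

Set Φ(δ − 1.960) = 0.8; then δ − 1.960 = Φ⁻¹(0.8) = 0.842, giving δ = 2.802.
δ = d·√(n/2) ⇒ n = 2(δ/d)² = 2 × (2.802 / 0.32)² = 153.30.
Rounding up, n = 154 per group.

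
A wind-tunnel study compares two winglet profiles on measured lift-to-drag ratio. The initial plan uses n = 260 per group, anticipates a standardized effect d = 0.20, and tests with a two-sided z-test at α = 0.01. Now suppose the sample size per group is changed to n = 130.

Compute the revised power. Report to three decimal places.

Power ≈ 0.168

With n = 130 per group: δ = d·√(n/2) = 0.20 × √(130/2) = 1.6125. Critical value z_{0.005} = 2.576.
Revised power = Φ(δ − 2.576) + Φ(−δ − 2.576) = Φ(-0.963) + Φ(-4.188) = 0.1677 + 0.0000 = 0.1677.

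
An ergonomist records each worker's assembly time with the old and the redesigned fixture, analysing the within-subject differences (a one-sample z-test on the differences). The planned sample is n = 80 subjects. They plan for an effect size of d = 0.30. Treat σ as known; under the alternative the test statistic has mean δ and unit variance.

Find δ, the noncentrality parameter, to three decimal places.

δ = d·√n = 0.30 × √80 = 2.6833

δ ≈ 2.683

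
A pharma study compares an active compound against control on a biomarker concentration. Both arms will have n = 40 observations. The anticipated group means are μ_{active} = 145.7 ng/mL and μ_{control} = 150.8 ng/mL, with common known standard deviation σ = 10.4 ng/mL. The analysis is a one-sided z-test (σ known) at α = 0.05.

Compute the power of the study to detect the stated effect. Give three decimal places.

Standardized effect: d = |μ_{active} − μ_{control}| / σ = |145.7 − 150.8| / 10.4 = 0.4904
Noncentrality parameter: δ = d·√(n/2) = 0.4904 × √(40/2) = 2.1931
Critical value for a one-sided test at α = 0.05: z_α = 1.645.
Power = P(Z > 1.645 − δ) = Φ(0.548) = 0.7082.

Power ≈ 0.708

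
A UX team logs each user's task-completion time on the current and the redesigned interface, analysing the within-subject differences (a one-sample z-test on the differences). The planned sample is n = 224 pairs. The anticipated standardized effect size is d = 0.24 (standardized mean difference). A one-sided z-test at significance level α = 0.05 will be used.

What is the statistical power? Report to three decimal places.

Noncentrality parameter: δ = d·√n = 0.24 × √224 = 3.5920
One-sided α = 0.05 → critical value z_{0.05} = 1.645.
Power = Φ(δ − 1.645) = Φ(1.947) = 0.9742.

Power ≈ 0.974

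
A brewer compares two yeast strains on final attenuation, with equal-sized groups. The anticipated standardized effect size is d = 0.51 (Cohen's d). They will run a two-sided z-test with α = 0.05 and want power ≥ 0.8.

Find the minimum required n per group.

n = 61 per group

Set Φ(δ − 1.960) = 0.8; then δ − 1.960 = Φ⁻¹(0.8) = 0.842, giving δ = 2.802.
(For δ > 0 the lower-tail rejection region contributes negligibly to power, so the one-term inversion is standard.)
δ = d·√(n/2) ⇒ n = 2(δ/d)² = 2 × (2.802 / 0.51)² = 60.35.
Round up to the next whole unit.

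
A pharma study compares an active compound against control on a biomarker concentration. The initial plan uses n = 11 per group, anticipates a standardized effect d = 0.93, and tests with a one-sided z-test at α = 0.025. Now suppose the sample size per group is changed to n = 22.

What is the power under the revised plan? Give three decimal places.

Power ≈ 0.870

With n = 22 per group: δ = d·√(n/2) = 0.93 × √(22/2) = 3.0845. Critical value z_{0.025} = 1.960.
Revised power = Φ(δ − 1.960) = Φ(1.124) = 0.8696.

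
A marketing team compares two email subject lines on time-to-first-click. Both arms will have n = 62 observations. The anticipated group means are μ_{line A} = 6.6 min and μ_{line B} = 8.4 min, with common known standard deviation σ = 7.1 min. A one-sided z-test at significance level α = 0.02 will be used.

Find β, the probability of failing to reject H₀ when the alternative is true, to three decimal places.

Standardized effect: d = |μ_{line A} − μ_{line B}| / σ = |6.6 − 8.4| / 7.1 = 0.2535
Noncentrality parameter: δ = d·√(n/2) = 0.2535 × √(62/2) = 1.4115
One-sided α = 0.02 → critical value z_{0.02} = 2.054.
Power = Φ(δ − 2.054) = Φ(-0.642) = 0.2604.
Type II error: β = 1 − power = 1 − 0.2604 = 0.7396.

β ≈ 0.740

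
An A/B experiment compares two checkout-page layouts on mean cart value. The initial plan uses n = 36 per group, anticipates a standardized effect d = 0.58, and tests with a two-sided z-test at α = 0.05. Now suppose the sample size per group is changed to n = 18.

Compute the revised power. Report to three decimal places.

Power ≈ 0.413

With n = 18 per group: δ = d·√(n/2) = 0.58 × √(18/2) = 1.7400. Critical value z_{0.025} = 1.960.
Revised power = Φ(δ − 1.960) + Φ(−δ − 1.960) = Φ(-0.220) + Φ(-3.700) = 0.4129 + 0.0001 = 0.4131.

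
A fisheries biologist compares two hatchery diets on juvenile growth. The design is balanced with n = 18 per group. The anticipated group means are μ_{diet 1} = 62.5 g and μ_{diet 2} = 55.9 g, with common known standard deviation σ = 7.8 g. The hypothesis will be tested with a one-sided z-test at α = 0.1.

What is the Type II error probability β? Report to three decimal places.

β ≈ 0.104

Standardized effect: d = |μ_{diet 1} − μ_{diet 2}| / σ = |62.5 − 55.9| / 7.8 = 0.8462
Noncentrality parameter: δ = d·√(n/2) = 0.8462 × √(18/2) = 2.5385
One-sided α = 0.1 → critical value z_{0.1} = 1.282.
Power = P(Z > 1.282 − δ) = Φ(1.257) = 0.8956.
Type II error: β = 1 − power = 1 − 0.8956 = 0.1044.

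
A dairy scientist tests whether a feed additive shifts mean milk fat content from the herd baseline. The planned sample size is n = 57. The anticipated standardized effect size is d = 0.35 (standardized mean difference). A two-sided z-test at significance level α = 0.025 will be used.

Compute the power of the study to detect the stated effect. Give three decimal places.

Noncentrality parameter: δ = d·√n = 0.35 × √57 = 2.6424
Critical value for a two-sided test at α = 0.025: z_{α/2} = 2.241.
Power = Φ(δ − 2.241) + Φ(−δ − 2.241) = Φ(0.401) + Φ(-4.884) = 0.6558 + 0.0000 = 0.6558.

Power ≈ 0.656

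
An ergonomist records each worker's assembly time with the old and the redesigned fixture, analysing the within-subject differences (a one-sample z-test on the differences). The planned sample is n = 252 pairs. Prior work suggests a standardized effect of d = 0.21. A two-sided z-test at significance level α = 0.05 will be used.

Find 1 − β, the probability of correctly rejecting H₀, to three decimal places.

Noncentrality parameter: δ = d·√n = 0.21 × √252 = 3.3336
Two-sided α = 0.05 → critical value z_{0.025} = 1.960.
Power = Φ(δ − 1.960) + Φ(−δ − 1.960) = Φ(1.374) + Φ(-5.294) = 0.9152 + 0.0000 = 0.9152.

Power ≈ 0.915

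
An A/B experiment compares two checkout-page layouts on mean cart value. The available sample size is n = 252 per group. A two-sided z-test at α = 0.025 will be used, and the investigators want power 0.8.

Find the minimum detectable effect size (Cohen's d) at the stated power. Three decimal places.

Required noncentrality: δ = z_{0.0125} + z_{0.20} = 2.241 + 0.842 = 3.083.
(The second rejection-region term Φ(−δ − z_{α/2}) is negligible and dropped.)
δ = d·√(n/2) ⇒ d = δ/√(n/2) = 3.083/√(252/2) = 0.2747.

d ≈ 0.275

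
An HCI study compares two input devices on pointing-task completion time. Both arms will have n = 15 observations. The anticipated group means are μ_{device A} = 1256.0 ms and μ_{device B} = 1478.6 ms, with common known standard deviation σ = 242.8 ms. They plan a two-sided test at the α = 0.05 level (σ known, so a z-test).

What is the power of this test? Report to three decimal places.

Power ≈ 0.709

Standardized effect: d = |μ_{device A} − μ_{device B}| / σ = |1256.0 − 1478.6| / 242.8 = 0.9168
Noncentrality parameter: δ = d·√(n/2) = 0.9168 × √(15/2) = 2.5108
Critical value for a two-sided test at α = 0.05: z_{α/2} = 1.960.
Power = Φ(δ − 1.960) + Φ(−δ − 1.960) = Φ(0.551) + Φ(-4.471) = 0.7091 + 0.0000 = 0.7091.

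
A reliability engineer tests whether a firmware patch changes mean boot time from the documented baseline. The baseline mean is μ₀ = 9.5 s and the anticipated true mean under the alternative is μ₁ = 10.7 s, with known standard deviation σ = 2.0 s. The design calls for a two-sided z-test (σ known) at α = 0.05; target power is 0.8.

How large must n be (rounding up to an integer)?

n = 22

Standardized effect: d = |μ₁ − μ₀| / σ = |10.7 − 9.5| / 2.0 = 0.6000
Set Φ(δ − 1.960) = 0.8; then δ − 1.960 = Φ⁻¹(0.8) = 0.842, giving δ = 2.802.
(For δ > 0 the lower-tail rejection region contributes negligibly to power, so the one-term inversion is standard.)
δ = d·√n ⇒ n = (δ/d)² = (2.802 / 0.6000)² = 21.80.
Rounding up, n = 22.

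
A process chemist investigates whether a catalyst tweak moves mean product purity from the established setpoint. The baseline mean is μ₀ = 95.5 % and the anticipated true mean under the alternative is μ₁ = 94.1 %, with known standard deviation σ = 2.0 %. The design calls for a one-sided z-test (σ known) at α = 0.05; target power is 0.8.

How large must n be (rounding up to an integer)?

Standardized effect: d = |μ₁ − μ₀| / σ = |94.1 − 95.5| / 2.0 = 0.7000
For power 0.8 need Φ(δ − z_{0.05}) = 0.8, so δ = z_{0.05} + z_{0.20} = 1.645 + 0.842 = 2.486.
δ = d·√n ⇒ n = (δ/d)² = (2.486 / 0.7000)² = 12.62.
Rounding up, n = 13.

n = 13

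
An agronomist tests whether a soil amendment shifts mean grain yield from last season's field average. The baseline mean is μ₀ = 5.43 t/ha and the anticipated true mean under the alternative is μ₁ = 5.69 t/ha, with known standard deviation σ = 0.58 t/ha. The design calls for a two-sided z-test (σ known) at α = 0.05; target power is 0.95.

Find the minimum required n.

Standardized effect: d = |μ₁ − μ₀| / σ = |5.69 − 5.43| / 0.58 = 0.4483
Set Φ(δ − 1.960) = 0.95; then δ − 1.960 = Φ⁻¹(0.95) = 1.645, giving δ = 3.605.
(For δ > 0 the lower-tail rejection region contributes negligibly to power, so the one-term inversion is standard.)
δ = d·√n ⇒ n = (δ/d)² = (3.605 / 0.4483)² = 64.67.
Rounding up, n = 65.

n = 65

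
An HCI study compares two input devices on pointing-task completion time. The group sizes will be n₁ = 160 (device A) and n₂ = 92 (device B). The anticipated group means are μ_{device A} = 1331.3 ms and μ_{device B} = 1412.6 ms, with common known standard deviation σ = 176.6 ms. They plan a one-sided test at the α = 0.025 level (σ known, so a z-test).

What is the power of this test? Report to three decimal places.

Standardized effect: d = |μ_{device A} − μ_{device B}| / σ = |1331.3 − 1412.6| / 176.6 = 0.4604
Noncentrality parameter: δ = d / √(1/n₁ + 1/n₂) = 0.4604 / √(1/160 + 1/92) = 3.5185
One-sided α = 0.025 → critical value z_{0.025} = 1.960.
Power = P(Z > 1.960 − δ) = Φ(1.559) = 0.9404.

Power ≈ 0.940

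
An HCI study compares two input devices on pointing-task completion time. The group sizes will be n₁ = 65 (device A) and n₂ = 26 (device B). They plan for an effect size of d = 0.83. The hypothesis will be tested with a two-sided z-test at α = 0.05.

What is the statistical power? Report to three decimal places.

Noncentrality parameter: λ = d / √(1/n₁ + 1/n₂) = 0.83 / √(1/65 + 1/26) = 3.5769
Critical value for a two-sided test at α = 0.05: z_{α/2} = 1.960.
Power = Φ(λ − 1.960) + Φ(−λ − 1.960) = Φ(1.617) + Φ(-5.537) = 0.9470 + 0.0000 = 0.9470.

Power ≈ 0.947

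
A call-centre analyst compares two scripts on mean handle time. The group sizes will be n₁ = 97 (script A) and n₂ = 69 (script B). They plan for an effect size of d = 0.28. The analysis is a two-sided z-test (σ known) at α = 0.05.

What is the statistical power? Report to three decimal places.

Power ≈ 0.428

Noncentrality parameter: δ = d / √(1/n₁ + 1/n₂) = 0.28 / √(1/97 + 1/69) = 1.7779
Critical value for a two-sided test at α = 0.05: z_{α/2} = 1.960.
Power = Φ(δ − 1.960) + Φ(−δ − 1.960) = Φ(-0.182) + Φ(-3.738) = 0.4278 + 0.0001 = 0.4279.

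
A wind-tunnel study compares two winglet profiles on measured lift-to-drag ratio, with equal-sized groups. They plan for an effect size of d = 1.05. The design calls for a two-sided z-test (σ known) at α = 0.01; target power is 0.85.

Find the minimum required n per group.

For power 0.85 need Φ(δ − z_{0.005}) = 0.85, so δ = z_{0.005} + z_{0.15} = 2.576 + 1.036 = 3.612.
(For δ > 0 the lower-tail rejection region contributes negligibly to power, so the one-term inversion is standard.)
δ = d·√(n/2) ⇒ n = 2(δ/d)² = 2 × (3.612 / 1.05)² = 23.67.
Round up to the next whole unit.

n = 24 per group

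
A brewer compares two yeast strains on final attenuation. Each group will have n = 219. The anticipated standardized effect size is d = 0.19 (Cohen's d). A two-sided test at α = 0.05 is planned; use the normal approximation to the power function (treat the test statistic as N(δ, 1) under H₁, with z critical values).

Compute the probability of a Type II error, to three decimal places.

Noncentrality parameter: δ = d·√(n/2) = 0.19 × √(219/2) = 1.9882
Critical value for a two-sided test at α = 0.05: z_{α/2} = 1.960.
Power = Φ(δ − 1.960) + Φ(−δ − 1.960) = Φ(0.028) + Φ(-3.948) = 0.5113 + 0.0000 = 0.5113.
Type II error: β = 1 − power = 1 − 0.5113 = 0.4887.

β ≈ 0.489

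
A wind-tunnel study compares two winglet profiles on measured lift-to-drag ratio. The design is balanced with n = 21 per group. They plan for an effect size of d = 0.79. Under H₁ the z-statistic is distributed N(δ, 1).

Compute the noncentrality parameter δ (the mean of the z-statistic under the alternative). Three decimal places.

δ ≈ 2.560

The noncentrality parameter scales effect size by the design's sample-size factor: δ = d·√(n/2) = 0.79 × √(21/2) = 2.5599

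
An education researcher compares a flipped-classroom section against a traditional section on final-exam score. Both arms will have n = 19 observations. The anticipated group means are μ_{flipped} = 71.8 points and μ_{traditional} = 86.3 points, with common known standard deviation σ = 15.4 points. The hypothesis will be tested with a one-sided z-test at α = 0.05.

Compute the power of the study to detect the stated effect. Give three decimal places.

Power ≈ 0.896

Standardized effect: d = |μ_{flipped} − μ_{traditional}| / σ = |71.8 − 86.3| / 15.4 = 0.9416
Noncentrality parameter: δ = d·√(n/2) = 0.9416 × √(19/2) = 2.9021
One-sided α = 0.05 → critical value z_{0.05} = 1.645.
Power = Φ(δ − 1.645) = Φ(1.257) = 0.8957.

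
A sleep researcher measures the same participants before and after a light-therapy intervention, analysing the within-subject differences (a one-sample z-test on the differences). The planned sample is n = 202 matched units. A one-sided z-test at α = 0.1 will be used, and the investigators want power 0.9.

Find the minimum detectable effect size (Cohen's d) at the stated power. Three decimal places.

d ≈ 0.180

Required noncentrality: δ = z_{0.1} + z_{0.10} = 1.282 + 1.282 = 2.563.
δ = d·√n ⇒ d = δ/√n = 2.563/√202 = 0.1803.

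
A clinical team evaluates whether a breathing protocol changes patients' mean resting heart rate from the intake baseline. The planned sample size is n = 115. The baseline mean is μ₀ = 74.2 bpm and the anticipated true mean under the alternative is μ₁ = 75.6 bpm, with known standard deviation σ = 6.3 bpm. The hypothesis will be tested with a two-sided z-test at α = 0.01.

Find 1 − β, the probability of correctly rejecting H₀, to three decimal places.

Power ≈ 0.424

Standardized effect: d = |μ₁ − μ₀| / σ = |75.6 − 74.2| / 6.3 = 0.2222
Noncentrality parameter: δ = d·√n = 0.2222 × √115 = 2.3831
Two-sided α = 0.01 → critical value z_{0.005} = 2.576.
Power = Φ(δ − 2.576) + Φ(−δ − 2.576) = Φ(-0.193) + Φ(-4.959) = 0.4236 + 0.0000 = 0.4236.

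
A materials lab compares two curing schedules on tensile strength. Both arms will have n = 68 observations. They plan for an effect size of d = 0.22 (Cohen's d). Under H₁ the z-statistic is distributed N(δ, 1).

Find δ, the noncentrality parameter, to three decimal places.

δ = d·√(n/2) = 0.22 × √(68/2) = 1.2828

δ ≈ 1.283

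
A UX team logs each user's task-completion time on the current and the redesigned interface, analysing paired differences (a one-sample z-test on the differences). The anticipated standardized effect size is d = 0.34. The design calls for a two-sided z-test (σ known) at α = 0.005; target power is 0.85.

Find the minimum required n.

n = 128

For power 0.85 need Φ(δ − z_{0.0025}) = 0.85, so δ = z_{0.0025} + z_{0.15} = 2.807 + 1.036 = 3.843.
(For δ > 0 the lower-tail rejection region contributes negligibly to power, so the one-term inversion is standard.)
δ = d·√n ⇒ n = (δ/d)² = (3.843 / 0.34)² = 127.79.
Round up to the next whole unit.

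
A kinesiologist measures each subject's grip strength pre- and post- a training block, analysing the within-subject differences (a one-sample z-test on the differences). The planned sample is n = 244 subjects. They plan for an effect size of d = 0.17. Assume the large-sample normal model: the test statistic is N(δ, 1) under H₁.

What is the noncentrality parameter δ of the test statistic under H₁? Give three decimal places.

δ ≈ 2.655

The noncentrality parameter scales effect size by the design's sample-size factor: δ = d·√n = 0.17 × √244 = 2.6555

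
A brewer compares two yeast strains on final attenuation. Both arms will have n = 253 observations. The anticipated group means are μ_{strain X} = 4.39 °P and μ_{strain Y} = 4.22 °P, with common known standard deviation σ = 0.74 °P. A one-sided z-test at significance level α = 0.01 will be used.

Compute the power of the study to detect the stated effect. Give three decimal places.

Power ≈ 0.602

Standardized effect: d = |μ_{strain X} − μ_{strain Y}| / σ = |4.39 − 4.22| / 0.74 = 0.2297
Noncentrality parameter: δ = d·√(n/2) = 0.2297 × √(253/2) = 2.5838
Critical value for a one-sided test at α = 0.01: z_α = 2.326.
Power = Φ(δ − 2.326) = Φ(0.257) = 0.6016.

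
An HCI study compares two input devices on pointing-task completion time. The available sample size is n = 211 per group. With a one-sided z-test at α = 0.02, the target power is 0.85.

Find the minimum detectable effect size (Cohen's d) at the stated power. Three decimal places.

Need Φ(δ − 2.054) = 0.85, so δ = 2.054 + 1.036 = 3.090.
δ = d·√(n/2) ⇒ d = δ/√(n/2) = 3.090/√(211/2) = 0.3009.

d ≈ 0.301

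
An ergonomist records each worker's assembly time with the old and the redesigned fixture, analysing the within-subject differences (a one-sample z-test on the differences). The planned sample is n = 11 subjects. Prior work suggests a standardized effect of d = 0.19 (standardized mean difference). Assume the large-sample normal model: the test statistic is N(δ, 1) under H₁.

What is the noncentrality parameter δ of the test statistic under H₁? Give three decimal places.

δ ≈ 0.630

δ = d·√n = 0.19 × √11 = 0.6302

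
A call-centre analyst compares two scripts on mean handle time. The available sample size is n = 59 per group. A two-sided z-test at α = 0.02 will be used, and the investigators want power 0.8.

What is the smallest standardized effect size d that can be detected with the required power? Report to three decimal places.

d ≈ 0.583

Required noncentrality: δ = z_{0.01} + z_{0.20} = 2.326 + 0.842 = 3.168.
(Lower-tail contribution to power is negligible for δ > 0.)
δ = d·√(n/2) ⇒ d = δ/√(n/2) = 3.168/√(59/2) = 0.5833.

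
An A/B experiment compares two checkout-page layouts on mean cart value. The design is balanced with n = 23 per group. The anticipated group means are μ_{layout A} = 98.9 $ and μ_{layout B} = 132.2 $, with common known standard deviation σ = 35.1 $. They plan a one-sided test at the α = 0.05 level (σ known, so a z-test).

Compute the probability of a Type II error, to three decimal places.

Standardized effect: d = |μ_{layout A} − μ_{layout B}| / σ = |98.9 − 132.2| / 35.1 = 0.9487
Noncentrality parameter: δ = d·√(n/2) = 0.9487 × √(23/2) = 3.2173
Critical value for a one-sided test at α = 0.05: z_α = 1.645.
Power = P(Z > 1.645 − δ) = Φ(1.572) = 0.9421.
Type II error: β = 1 − power = 1 − 0.9421 = 0.0579.

β ≈ 0.058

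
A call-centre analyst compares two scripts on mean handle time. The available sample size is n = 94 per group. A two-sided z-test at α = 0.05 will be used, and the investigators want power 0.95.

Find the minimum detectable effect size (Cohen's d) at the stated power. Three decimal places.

Need Φ(δ − 1.960) = 0.95, so δ = 1.960 + 1.645 = 3.605.
(The second rejection-region term Φ(−δ − z_{α/2}) is negligible and dropped.)
δ = d·√(n/2) ⇒ d = δ/√(n/2) = 3.605/√(94/2) = 0.5258.

d ≈ 0.526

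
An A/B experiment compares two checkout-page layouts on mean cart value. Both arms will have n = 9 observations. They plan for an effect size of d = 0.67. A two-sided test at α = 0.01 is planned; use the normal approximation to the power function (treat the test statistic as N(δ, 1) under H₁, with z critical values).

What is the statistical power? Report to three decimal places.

Power ≈ 0.124

Noncentrality parameter: δ = d·√(n/2) = 0.67 × √(9/2) = 1.4213
Two-sided α = 0.01 → critical value z_{0.005} = 2.576.
Power = Φ(δ − 2.576) + Φ(−δ − 2.576) = Φ(-1.155) + Φ(-3.997) = 0.1241 + 0.0000 = 0.1242.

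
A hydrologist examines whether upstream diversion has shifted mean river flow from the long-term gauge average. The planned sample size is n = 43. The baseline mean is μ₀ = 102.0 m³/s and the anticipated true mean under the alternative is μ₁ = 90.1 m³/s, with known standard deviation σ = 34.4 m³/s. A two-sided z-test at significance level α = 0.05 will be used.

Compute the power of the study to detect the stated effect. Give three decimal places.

Power ≈ 0.621

Standardized effect: d = |μ₁ − μ₀| / σ = |90.1 − 102.0| / 34.4 = 0.3459
Noncentrality parameter: λ = d·√n = 0.3459 × √43 = 2.2684
Critical value for a two-sided test at α = 0.05: z_{α/2} = 1.960.
Power = Φ(λ − 1.960) + Φ(−λ − 1.960) = Φ(0.308) + Φ(-4.228) = 0.6211 + 0.0000 = 0.6211.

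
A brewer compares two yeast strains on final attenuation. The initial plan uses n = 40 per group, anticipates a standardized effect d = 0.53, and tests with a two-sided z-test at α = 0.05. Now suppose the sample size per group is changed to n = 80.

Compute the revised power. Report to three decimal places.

Power ≈ 0.918

With n = 80 per group: δ = d·√(n/2) = 0.53 × √(80/2) = 3.3520. Critical value z_{0.025} = 1.960.
Revised power = Φ(δ − 1.960) + Φ(−δ − 1.960) = Φ(1.392) + Φ(-5.312) = 0.9180 + 0.0000 = 0.9180.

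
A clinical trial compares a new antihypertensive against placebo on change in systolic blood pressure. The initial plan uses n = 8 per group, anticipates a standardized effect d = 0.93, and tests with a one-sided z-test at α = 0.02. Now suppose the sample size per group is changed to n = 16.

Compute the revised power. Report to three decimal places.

Power ≈ 0.718

With n = 16 per group: δ = d·√(n/2) = 0.93 × √(16/2) = 2.6304. Critical value z_{0.02} = 2.054.
Revised power = Φ(δ − 2.054) = Φ(0.577) = 0.7179.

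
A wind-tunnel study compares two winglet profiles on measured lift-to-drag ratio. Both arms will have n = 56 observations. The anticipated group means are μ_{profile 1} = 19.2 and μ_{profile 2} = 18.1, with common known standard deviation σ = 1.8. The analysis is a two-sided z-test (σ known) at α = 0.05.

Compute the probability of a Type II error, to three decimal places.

β ≈ 0.101

Standardized effect: d = |μ_{profile 1} − μ_{profile 2}| / σ = |19.2 − 18.1| / 1.8 = 0.6111
Noncentrality parameter: δ = d·√(n/2) = 0.6111 × √(56/2) = 3.2337
Two-sided α = 0.05 → critical value z_{0.025} = 1.960.
Power = Φ(δ − 1.960) + Φ(−δ − 1.960) = Φ(1.274) + Φ(-5.194) = 0.8986 + 0.0000 = 0.8986.
Type II error: β = 1 − power = 1 − 0.8986 = 0.1014.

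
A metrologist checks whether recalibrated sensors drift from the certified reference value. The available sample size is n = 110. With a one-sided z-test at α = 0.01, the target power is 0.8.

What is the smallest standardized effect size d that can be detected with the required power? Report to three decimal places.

Required noncentrality: δ = z_{0.01} + z_{0.20} = 2.326 + 0.842 = 3.168.
δ = d·√n ⇒ d = δ/√n = 3.168/√110 = 0.3021.

d ≈ 0.302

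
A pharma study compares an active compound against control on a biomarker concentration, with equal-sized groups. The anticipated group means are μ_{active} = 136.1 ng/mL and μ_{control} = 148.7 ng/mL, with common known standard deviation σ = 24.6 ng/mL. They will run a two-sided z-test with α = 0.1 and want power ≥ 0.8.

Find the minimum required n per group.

Standardized effect: d = |μ_{active} − μ_{control}| / σ = |136.1 − 148.7| / 24.6 = 0.5122
Set Φ(δ − 1.645) = 0.8; then δ − 1.645 = Φ⁻¹(0.8) = 0.842, giving δ = 2.486.
(The Φ(−δ − z_{α/2}) term is vanishingly small for δ > 0 and is dropped in the standard sample-size formula.)
δ = d·√(n/2) ⇒ n = 2(δ/d)² = 2 × (2.486 / 0.5122)² = 47.13.
Round up to the next whole unit.

n = 48 per group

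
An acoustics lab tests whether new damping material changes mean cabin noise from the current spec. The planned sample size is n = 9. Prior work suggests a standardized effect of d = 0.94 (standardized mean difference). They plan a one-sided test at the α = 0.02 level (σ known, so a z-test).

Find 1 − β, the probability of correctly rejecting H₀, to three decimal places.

Power ≈ 0.778

Noncentrality parameter: δ = d·√n = 0.94 × √9 = 2.8200
One-sided α = 0.02 → critical value z_{0.02} = 2.054.
Power = Φ(δ − 2.054) = Φ(0.766) = 0.7782.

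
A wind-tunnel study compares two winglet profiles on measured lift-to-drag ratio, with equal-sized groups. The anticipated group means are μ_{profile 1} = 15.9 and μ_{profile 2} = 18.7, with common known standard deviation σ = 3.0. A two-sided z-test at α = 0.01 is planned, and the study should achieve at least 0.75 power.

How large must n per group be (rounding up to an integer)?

n = 25 per group

Standardized effect: d = |μ_{profile 1} − μ_{profile 2}| / σ = |15.9 − 18.7| / 3.0 = 0.9333
For power 0.75 need Φ(δ − z_{0.005}) = 0.75, so δ = z_{0.005} + z_{0.25} = 2.576 + 0.674 = 3.250.
(Ignoring the negligible lower-tail rejection probability gives the usual closed-form inversion.)
δ = d·√(n/2) ⇒ n = 2(δ/d)² = 2 × (3.250 / 0.9333)² = 24.26.
Rounding up, n = 25 per group.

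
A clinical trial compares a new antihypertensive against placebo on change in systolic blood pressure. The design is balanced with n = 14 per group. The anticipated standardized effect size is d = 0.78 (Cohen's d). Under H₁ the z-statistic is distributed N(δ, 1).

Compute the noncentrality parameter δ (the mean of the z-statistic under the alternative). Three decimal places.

δ = d·√(n/2) = 0.78 × √(14/2) = 2.0637

δ ≈ 2.064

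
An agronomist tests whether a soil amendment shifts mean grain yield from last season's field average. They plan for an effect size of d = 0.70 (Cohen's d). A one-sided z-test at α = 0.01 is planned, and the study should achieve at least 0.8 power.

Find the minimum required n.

Set Φ(δ − 2.326) = 0.8; then δ − 2.326 = Φ⁻¹(0.8) = 0.842, giving δ = 3.168.
δ = d·√n ⇒ n = (δ/d)² = (3.168 / 0.70)² = 20.48.
Round up to the next whole unit.

n = 21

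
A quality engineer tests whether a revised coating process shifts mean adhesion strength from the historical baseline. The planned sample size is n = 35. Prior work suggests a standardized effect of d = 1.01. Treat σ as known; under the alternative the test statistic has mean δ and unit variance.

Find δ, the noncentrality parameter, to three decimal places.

δ ≈ 5.975

δ = d·√n = 1.01 × √35 = 5.9752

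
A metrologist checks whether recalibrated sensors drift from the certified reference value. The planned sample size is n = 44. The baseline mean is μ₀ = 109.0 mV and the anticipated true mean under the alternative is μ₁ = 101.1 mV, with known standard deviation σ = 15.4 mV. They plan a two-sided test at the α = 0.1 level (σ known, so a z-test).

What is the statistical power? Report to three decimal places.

Power ≈ 0.961

Standardized effect: d = |μ₁ − μ₀| / σ = |101.1 − 109.0| / 15.4 = 0.5130
Noncentrality parameter: δ = d·√n = 0.5130 × √44 = 3.4028
Critical value for a two-sided test at α = 0.1: z_{α/2} = 1.645.
Power = Φ(δ − 1.645) + Φ(−δ − 1.645) = Φ(1.758) + Φ(-5.048) = 0.9606 + 0.0000 = 0.9606.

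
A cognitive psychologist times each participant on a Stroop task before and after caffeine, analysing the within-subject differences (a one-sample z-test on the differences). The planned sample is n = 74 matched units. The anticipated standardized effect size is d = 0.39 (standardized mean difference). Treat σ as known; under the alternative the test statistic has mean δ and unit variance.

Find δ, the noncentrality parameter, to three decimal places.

The noncentrality parameter scales effect size by the design's sample-size factor: δ = d·√n = 0.39 × √74 = 3.3549

δ ≈ 3.355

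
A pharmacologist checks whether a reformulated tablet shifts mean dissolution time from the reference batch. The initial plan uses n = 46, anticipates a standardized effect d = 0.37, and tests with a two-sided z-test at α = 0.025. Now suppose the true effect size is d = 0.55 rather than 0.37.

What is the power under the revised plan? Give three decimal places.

Power ≈ 0.932

With d = 0.55: δ = d·√n = 0.55 × √46 = 3.7303. Critical value z_{0.0125} = 2.241.
Revised power = Φ(δ − 2.241) + Φ(−δ − 2.241) = Φ(1.489) + Φ(-5.972) = 0.9317 + 0.0000 = 0.9317.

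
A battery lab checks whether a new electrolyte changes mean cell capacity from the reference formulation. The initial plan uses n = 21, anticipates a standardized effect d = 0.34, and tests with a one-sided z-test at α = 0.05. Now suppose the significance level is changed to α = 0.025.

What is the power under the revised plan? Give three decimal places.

δ = d·√n = 0.34 × √21 = 1.5581 (unchanged). New critical value: z_{0.025} = 1.960.
Revised power = Φ(δ − 1.960) = Φ(-0.402) = 0.3439.

Power ≈ 0.344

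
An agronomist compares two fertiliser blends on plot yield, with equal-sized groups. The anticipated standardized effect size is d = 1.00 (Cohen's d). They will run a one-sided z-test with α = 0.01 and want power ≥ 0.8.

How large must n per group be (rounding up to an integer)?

For power 0.8 need Φ(δ − z_{0.01}) = 0.8, so δ = z_{0.01} + z_{0.20} = 2.326 + 0.842 = 3.168.
δ = d·√(n/2) ⇒ n = 2(δ/d)² = 2 × (3.168 / 1.00)² = 20.07.
Rounding up, n = 21 per group.

n = 21 per group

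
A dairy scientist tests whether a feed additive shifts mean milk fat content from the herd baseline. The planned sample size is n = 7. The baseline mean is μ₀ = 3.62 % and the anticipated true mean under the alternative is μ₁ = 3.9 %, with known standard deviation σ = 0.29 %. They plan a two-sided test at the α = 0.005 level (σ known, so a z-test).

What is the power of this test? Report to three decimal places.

Power ≈ 0.400

Standardized effect: d = |μ₁ − μ₀| / σ = |3.9 − 3.62| / 0.29 = 0.9655
Noncentrality parameter: λ = d·√n = 0.9655 × √7 = 2.5545
Two-sided α = 0.005 → critical value z_{0.0025} = 2.807.
Power = Φ(λ − 2.807) + Φ(−λ − 2.807) = Φ(-0.253) + Φ(-5.362) = 0.4003 + 0.0000 = 0.4003.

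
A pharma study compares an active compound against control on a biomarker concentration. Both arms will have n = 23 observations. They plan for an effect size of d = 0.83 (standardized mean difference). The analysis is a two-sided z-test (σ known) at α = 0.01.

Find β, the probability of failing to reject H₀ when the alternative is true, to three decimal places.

β ≈ 0.406

Noncentrality parameter: δ = d·√(n/2) = 0.83 × √(23/2) = 2.8147
Critical value for a two-sided test at α = 0.01: z_{α/2} = 2.576.
Power = Φ(δ − 2.576) + Φ(−δ − 2.576) = Φ(0.239) + Φ(-5.390) = 0.5944 + 0.0000 = 0.5944.
Type II error: β = 1 − power = 1 − 0.5944 = 0.4056.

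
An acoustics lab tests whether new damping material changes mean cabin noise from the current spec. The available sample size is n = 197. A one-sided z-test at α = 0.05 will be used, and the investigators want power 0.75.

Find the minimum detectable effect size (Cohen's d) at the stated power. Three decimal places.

Need Φ(δ − 1.645) = 0.75, so δ = 1.645 + 0.674 = 2.319.
δ = d·√n ⇒ d = δ/√n = 2.319/√197 = 0.1652.

d ≈ 0.165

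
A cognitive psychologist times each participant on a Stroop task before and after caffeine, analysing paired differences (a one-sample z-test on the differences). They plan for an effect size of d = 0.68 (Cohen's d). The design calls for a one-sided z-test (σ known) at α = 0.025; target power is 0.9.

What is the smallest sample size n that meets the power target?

Set Φ(δ − 1.960) = 0.9; then δ − 1.960 = Φ⁻¹(0.9) = 1.282, giving δ = 3.242.
δ = d·√n ⇒ n = (δ/d)² = (3.242 / 0.68)² = 22.72.
Round up to the next whole unit.

n = 23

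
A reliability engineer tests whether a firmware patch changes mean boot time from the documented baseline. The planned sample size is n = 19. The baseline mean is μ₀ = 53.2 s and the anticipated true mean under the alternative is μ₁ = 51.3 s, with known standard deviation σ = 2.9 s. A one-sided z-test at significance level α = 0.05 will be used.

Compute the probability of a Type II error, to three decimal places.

Standardized effect: d = |μ₁ − μ₀| / σ = |51.3 − 53.2| / 2.9 = 0.6552
Noncentrality parameter: δ = d·√n = 0.6552 × √19 = 2.8558
Critical value for a one-sided test at α = 0.05: z_α = 1.645.
Power = P(Z > 1.645 − δ) = Φ(1.211) = 0.8870.
Type II error: β = 1 − power = 1 − 0.8870 = 0.1130.

β ≈ 0.113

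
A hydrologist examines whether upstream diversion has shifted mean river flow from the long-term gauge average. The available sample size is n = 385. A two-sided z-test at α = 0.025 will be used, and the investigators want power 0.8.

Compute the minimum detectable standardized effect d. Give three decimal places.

Required noncentrality: δ = z_{0.0125} + z_{0.20} = 2.241 + 0.842 = 3.083.
(The second rejection-region term Φ(−δ − z_{α/2}) is negligible and dropped.)
δ = d·√n ⇒ d = δ/√n = 3.083/√385 = 0.1571.

d ≈ 0.157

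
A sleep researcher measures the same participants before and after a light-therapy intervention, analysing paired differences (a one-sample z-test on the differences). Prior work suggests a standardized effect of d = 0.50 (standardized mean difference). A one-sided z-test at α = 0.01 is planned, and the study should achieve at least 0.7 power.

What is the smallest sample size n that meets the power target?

n = 33

For power 0.7 need Φ(δ − z_{0.01}) = 0.7, so δ = z_{0.01} + z_{0.30} = 2.326 + 0.524 = 2.851.
δ = d·√n ⇒ n = (δ/d)² = (2.851 / 0.50)² = 32.51.
Round up to the next whole unit.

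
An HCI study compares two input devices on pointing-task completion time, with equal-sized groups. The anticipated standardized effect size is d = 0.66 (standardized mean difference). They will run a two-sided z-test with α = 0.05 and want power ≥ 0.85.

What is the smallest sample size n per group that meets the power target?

n = 42 per group

Set Φ(δ − 1.960) = 0.85; then δ − 1.960 = Φ⁻¹(0.85) = 1.036, giving δ = 2.996.
(Ignoring the negligible lower-tail rejection probability gives the usual closed-form inversion.)
δ = d·√(n/2) ⇒ n = 2(δ/d)² = 2 × (2.996 / 0.66)² = 41.22.
Round up to the next whole unit.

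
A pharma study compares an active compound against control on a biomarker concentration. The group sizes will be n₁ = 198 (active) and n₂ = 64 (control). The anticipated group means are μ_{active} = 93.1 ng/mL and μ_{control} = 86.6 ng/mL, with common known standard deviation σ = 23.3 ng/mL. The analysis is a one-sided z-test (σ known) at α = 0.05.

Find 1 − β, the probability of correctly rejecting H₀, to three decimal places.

Standardized effect: d = |μ_{active} − μ_{control}| / σ = |93.1 − 86.6| / 23.3 = 0.2790
Noncentrality parameter: δ = d / √(1/n₁ + 1/n₂) = 0.2790 / √(1/198 + 1/64) = 1.9401
Critical value for a one-sided test at α = 0.05: z_α = 1.645.
Power = Φ(δ − 1.645) = Φ(0.295) = 0.6161.

Power ≈ 0.616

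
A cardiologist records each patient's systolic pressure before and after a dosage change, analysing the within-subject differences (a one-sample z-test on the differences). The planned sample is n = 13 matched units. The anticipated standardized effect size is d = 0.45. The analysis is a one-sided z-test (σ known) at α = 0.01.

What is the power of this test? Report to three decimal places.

Power ≈ 0.241

Noncentrality parameter: δ = d·√n = 0.45 × √13 = 1.6225
Critical value for a one-sided test at α = 0.01: z_α = 2.326.
Power = P(Z > 2.326 − δ) = Φ(-0.704) = 0.2408.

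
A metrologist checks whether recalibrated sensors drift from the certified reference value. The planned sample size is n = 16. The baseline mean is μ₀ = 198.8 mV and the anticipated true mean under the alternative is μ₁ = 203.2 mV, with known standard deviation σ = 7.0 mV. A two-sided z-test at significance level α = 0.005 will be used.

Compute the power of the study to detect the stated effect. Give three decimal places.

Power ≈ 0.385

Standardized effect: d = |μ₁ − μ₀| / σ = |203.2 − 198.8| / 7.0 = 0.6286
Noncentrality parameter: δ = d·√n = 0.6286 × √16 = 2.5143
Critical value for a two-sided test at α = 0.005: z_{α/2} = 2.807.
Power = Φ(δ − 2.807) + Φ(−δ − 2.807) = Φ(-0.293) + Φ(-5.321) = 0.3849 + 0.0000 = 0.3849.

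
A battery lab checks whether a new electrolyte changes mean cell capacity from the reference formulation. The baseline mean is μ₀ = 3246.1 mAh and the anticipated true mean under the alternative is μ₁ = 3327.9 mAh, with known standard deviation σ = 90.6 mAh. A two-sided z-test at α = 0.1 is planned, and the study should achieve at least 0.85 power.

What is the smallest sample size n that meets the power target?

n = 9

Standardized effect: d = |μ₁ − μ₀| / σ = |3327.9 − 3246.1| / 90.6 = 0.9029
For power 0.85 need Φ(δ − z_{0.05}) = 0.85, so δ = z_{0.05} + z_{0.15} = 1.645 + 1.036 = 2.681.
(Ignoring the negligible lower-tail rejection probability gives the usual closed-form inversion.)
δ = d·√n ⇒ n = (δ/d)² = (2.681 / 0.9029)² = 8.82.
Round up to the next whole unit.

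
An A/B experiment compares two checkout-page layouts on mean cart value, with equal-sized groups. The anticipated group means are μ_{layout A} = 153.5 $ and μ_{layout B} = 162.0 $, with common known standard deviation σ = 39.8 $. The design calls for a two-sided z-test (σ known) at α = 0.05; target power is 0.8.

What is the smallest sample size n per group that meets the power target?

Standardized effect: d = |μ_{layout A} − μ_{layout B}| / σ = |153.5 − 162.0| / 39.8 = 0.2136
For power 0.8 need Φ(δ − z_{0.025}) = 0.8, so δ = z_{0.025} + z_{0.20} = 1.960 + 0.842 = 2.802.
(For δ > 0 the lower-tail rejection region contributes negligibly to power, so the one-term inversion is standard.)
δ = d·√(n/2) ⇒ n = 2(δ/d)² = 2 × (2.802 / 0.2136)² = 344.16.
Round up to the next whole unit.

n = 345 per group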